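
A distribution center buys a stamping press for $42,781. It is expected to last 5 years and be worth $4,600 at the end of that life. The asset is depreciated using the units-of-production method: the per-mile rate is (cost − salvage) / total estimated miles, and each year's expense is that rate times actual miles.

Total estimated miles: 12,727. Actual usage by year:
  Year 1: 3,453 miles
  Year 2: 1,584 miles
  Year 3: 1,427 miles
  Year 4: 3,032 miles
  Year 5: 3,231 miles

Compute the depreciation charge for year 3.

Depreciable base = $42,781 − $4,600 = $38,181.
Rate = $38,181 / 12,727 miles = $3 per mile.
Year 1: 3,453 × $3 = $10,359. Book value $32,422.
Year 2: 1,584 × $3 = $4,752. Book value $27,670.
Year 3: 1,427 × $3 = $4,281. Book value $23,389.

$4,281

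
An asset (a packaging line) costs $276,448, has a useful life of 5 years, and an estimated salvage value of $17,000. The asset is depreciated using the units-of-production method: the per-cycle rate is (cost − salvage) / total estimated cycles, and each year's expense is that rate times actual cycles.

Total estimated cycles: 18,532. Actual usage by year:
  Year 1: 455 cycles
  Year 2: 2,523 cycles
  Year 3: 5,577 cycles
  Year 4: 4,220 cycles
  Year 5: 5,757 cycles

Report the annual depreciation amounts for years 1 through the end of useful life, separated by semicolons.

Depreciable base = $276,448 − $17,000 = $259,448.
Rate = $259,448 / 18,532 cycles = $14 per cycle.
Year 1: 455 × $14 = $6,370. Book value $270,078.
Year 2: 2,523 × $14 = $35,322. Book value $234,756.
Year 3: 5,577 × $14 = $78,078. Book value $156,678.
Year 4: 4,220 × $14 = $59,080. Book value $97,598.
Year 5: 5,757 × $14 = $80,598. Book value $17,000.

$6,370; $35,322; $78,078; $59,080; $80,598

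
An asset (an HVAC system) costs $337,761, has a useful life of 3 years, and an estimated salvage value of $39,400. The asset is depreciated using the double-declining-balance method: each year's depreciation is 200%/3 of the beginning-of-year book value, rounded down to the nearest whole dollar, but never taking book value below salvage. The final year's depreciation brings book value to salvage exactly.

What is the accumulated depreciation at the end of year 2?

$298,361

Depreciable base = $337,761 − $39,400 = $298,361.
Year 1: ⌊$337,761 × 200%/3⌋ = $225,174. Book value $112,587.
Year 2: ⌊$112,587 × 200%/3⌋ = $75,058, capped at $73,187. Book value $39,400.
Accumulated through year 2 = $337,761 − $39,400 = $298,361.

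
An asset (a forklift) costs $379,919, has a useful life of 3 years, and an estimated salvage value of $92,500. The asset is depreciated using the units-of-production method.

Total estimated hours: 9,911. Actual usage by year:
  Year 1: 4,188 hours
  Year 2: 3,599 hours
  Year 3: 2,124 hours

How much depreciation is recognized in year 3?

Depreciable base = $379,919 − $92,500 = $287,419.
Rate = $287,419 / 9,911 hours = $29 per hour.
Year 1: 4,188 × $29 = $121,452. Book value $258,467.
Year 2: 3,599 × $29 = $104,371. Book value $154,096.
Year 3: 2,124 × $29 = $61,596. Book value $92,500.

$61,596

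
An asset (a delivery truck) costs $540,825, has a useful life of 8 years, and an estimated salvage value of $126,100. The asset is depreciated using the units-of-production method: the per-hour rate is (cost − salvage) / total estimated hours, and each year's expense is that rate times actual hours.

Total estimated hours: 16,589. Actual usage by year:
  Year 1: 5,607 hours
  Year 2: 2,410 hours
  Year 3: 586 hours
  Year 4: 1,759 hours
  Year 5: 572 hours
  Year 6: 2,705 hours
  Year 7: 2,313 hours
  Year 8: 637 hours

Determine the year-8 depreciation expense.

Depreciable base = $540,825 − $126,100 = $414,725.
Rate = $414,725 / 16,589 hours = $25 per hour.
Year 1: 5,607 × $25 = $140,175. Book value $400,650.
Year 2: 2,410 × $25 = $60,250. Book value $340,400.
Year 3: 586 × $25 = $14,650. Book value $325,750.
Year 4: 1,759 × $25 = $43,975. Book value $281,775.
Year 5: 572 × $25 = $14,300. Book value $267,475.
Year 6: 2,705 × $25 = $67,625. Book value $199,850.
Year 7: 2,313 × $25 = $57,825. Book value $142,025.
Year 8: 637 × $25 = $15,925. Book value $126,100.

$15,925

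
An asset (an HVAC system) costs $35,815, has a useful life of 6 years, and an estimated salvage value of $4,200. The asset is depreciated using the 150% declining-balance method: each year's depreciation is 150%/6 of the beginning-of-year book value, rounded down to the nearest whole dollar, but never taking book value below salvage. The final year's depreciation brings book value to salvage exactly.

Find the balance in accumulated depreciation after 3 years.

$20,704

Depreciable base = $35,815 − $4,200 = $31,615.
Year 1: ⌊$35,815 × 150%/6⌋ = $8,953. Book value $26,862.
Year 2: ⌊$26,862 × 150%/6⌋ = $6,715. Book value $20,147.
Year 3: ⌊$20,147 × 150%/6⌋ = $5,036. Book value $15,111.
Accumulated through year 3 = $35,815 − $15,111 = $20,704.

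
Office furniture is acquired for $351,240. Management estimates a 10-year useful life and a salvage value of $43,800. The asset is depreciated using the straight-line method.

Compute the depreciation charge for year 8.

$30,744

Depreciable base = $351,240 − $43,800 = $307,440.
Annual expense = $307,440 / 10 = $30,744.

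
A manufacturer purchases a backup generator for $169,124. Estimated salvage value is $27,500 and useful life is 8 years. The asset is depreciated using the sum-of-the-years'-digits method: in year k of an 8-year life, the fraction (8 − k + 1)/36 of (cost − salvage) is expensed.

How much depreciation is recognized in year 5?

Depreciable base = $169,124 − $27,500 = $141,624.
Sum of the years' digits = 8+7+6+5+4+3+2+1 = 36.
Year 1: $141,624 × 8/36 = $31,472. Book value $137,652.
Year 2: $141,624 × 7/36 = $27,538. Book value $110,114.
Year 3: $141,624 × 6/36 = $23,604. Book value $86,510.
Year 4: $141,624 × 5/36 = $19,670. Book value $66,840.
Year 5: $141,624 × 4/36 = $15,736. Book value $51,104.

$15,736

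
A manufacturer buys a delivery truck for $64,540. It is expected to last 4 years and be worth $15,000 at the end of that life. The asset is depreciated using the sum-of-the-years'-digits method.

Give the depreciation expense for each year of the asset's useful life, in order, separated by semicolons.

$19,816; $14,862; $9,908; $4,954

Depreciable base = $64,540 − $15,000 = $49,540.
Sum of the years' digits = 4+3+2+1 = 10.
Year 1: $49,540 × 4/10 = $19,816. Book value $44,724.
Year 2: $49,540 × 3/10 = $14,862. Book value $29,862.
Year 3: $49,540 × 2/10 = $9,908. Book value $19,954.
Year 4: $49,540 × 1/10 = $4,954. Book value $15,000.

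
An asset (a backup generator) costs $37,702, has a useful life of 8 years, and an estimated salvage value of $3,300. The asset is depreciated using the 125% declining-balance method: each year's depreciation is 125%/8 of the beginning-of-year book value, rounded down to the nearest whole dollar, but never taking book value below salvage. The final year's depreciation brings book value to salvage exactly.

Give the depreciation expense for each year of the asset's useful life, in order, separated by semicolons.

Depreciable base = $37,702 − $3,300 = $34,402.
Year 1: ⌊$37,702 × 125%/8⌋ = $5,890. Book value $31,812.
Year 2: ⌊$31,812 × 125%/8⌋ = $4,970. Book value $26,842.
Year 3: ⌊$26,842 × 125%/8⌋ = $4,194. Book value $22,648.
Year 4: ⌊$22,648 × 125%/8⌋ = $3,538. Book value $19,110.
Year 5: ⌊$19,110 × 125%/8⌋ = $2,985. Book value $16,125.
Year 6: ⌊$16,125 × 125%/8⌋ = $2,519. Book value $13,606.
Year 7: ⌊$13,606 × 125%/8⌋ = $2,125. Book value $11,481.
Year 8 (final): $11,481 − $3,300 = $8,181. Book value $3,300.

$5,890; $4,970; $4,194; $3,538; $2,985; $2,519; $2,125; $8,181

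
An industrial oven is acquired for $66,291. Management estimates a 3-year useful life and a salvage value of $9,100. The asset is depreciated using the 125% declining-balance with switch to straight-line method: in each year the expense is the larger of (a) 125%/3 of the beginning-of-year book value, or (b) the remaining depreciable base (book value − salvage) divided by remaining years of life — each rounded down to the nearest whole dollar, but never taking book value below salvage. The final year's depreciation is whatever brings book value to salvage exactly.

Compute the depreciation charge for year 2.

$16,112

Depreciable base = $66,291 − $9,100 = $57,191.
Year 1: DB = ⌊$66,291 × 125%/3⌋ = $27,621; SL = ⌊$57,191/3⌋ = $19,063 → take DB $27,621. Book value $38,670.
Year 2: DB = ⌊$38,670 × 125%/3⌋ = $16,112; SL = ⌊$29,570/2⌋ = $14,785 → take DB $16,112. Book value $22,558.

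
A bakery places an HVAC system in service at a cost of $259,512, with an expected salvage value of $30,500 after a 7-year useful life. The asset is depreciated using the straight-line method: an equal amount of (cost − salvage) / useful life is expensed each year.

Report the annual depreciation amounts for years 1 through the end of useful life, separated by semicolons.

Depreciable base = $259,512 − $30,500 = $229,012.
Annual expense = $229,012 / 7 = $32,716.
End of year 1: book value $226,796.
End of year 2: book value $194,080.
End of year 3: book value $161,364.
End of year 4: book value $128,648.
End of year 5: book value $95,932.
End of year 6: book value $63,216.
End of year 7: book value $30,500.

$32,716; $32,716; $32,716; $32,716; $32,716; $32,716; $32,716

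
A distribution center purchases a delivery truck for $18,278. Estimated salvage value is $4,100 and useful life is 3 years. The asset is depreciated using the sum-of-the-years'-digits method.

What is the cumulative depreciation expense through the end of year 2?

$11,815

Depreciable base = $18,278 − $4,100 = $14,178.
Sum of the years' digits = 3+2+1 = 6.
Year 1: $14,178 × 3/6 = $7,089. Book value $11,189.
Year 2: $14,178 × 2/6 = $4,726. Book value $6,463.
Accumulated through year 2 = $18,278 − $6,463 = $11,815.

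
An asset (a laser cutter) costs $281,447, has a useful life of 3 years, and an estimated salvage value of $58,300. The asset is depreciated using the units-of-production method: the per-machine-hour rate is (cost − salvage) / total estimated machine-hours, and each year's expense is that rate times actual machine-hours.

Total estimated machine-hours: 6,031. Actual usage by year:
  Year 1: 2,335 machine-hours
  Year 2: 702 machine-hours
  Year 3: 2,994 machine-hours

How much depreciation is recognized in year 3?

Depreciable base = $281,447 − $58,300 = $223,147.
Rate = $223,147 / 6,031 machine-hours = $37 per machine-hour.
Year 1: 2,335 × $37 = $86,395. Book value $195,052.
Year 2: 702 × $37 = $25,974. Book value $169,078.
Year 3: 2,994 × $37 = $110,778. Book value $58,300.

$110,778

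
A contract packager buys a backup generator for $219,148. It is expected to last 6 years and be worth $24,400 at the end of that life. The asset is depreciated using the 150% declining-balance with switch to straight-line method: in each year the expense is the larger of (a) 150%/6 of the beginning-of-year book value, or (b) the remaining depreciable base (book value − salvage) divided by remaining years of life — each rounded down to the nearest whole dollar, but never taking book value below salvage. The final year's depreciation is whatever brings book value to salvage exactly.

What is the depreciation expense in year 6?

Depreciable base = $219,148 − $24,400 = $194,748.
Year 1: DB = ⌊$219,148 × 150%/6⌋ = $54,787; SL = ⌊$194,748/6⌋ = $32,458 → take DB $54,787. Book value $164,361.
Year 2: DB = ⌊$164,361 × 150%/6⌋ = $41,090; SL = ⌊$139,961/5⌋ = $27,992 → take DB $41,090. Book value $123,271.
Year 3: DB = ⌊$123,271 × 150%/6⌋ = $30,817; SL = ⌊$98,871/4⌋ = $24,717 → take DB $30,817. Book value $92,454.
Year 4: DB = ⌊$92,454 × 150%/6⌋ = $23,113; SL = ⌊$68,054/3⌋ = $22,684 → take DB $23,113. Book value $69,341.
Year 5: DB = ⌊$69,341 × 150%/6⌋ = $17,335; SL = ⌊$44,941/2⌋ = $22,470 → take SL $22,470. Book value $46,871.
Year 6 (final): $46,871 − $24,400 = $22,471. Book value $24,400.

$22,471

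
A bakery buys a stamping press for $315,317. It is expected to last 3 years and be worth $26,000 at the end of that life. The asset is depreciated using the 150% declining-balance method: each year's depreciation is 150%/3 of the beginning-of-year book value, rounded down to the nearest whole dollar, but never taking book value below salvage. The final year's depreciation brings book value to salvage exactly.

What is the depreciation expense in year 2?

$78,829

Depreciable base = $315,317 − $26,000 = $289,317.
Year 1: ⌊$315,317 × 150%/3⌋ = $157,658. Book value $157,659.
Year 2: ⌊$157,659 × 150%/3⌋ = $78,829. Book value $78,830.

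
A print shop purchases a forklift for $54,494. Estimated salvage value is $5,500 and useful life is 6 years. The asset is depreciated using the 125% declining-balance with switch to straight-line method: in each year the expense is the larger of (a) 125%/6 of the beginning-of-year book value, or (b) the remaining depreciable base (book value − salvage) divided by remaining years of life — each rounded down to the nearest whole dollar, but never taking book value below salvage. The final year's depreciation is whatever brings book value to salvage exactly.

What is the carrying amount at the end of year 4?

$19,828

Depreciable base = $54,494 − $5,500 = $48,994.
Year 1: DB = ⌊$54,494 × 125%/6⌋ = $11,352; SL = ⌊$48,994/6⌋ = $8,165 → take DB $11,352. Book value $43,142.
Year 2: DB = ⌊$43,142 × 125%/6⌋ = $8,987; SL = ⌊$37,642/5⌋ = $7,528 → take DB $8,987. Book value $34,155.
Year 3: DB = ⌊$34,155 × 125%/6⌋ = $7,115; SL = ⌊$28,655/4⌋ = $7,163 → take SL $7,163. Book value $26,992.
Year 4: DB = ⌊$26,992 × 125%/6⌋ = $5,623; SL = ⌊$21,492/3⌋ = $7,164 → take SL $7,164. Book value $19,828.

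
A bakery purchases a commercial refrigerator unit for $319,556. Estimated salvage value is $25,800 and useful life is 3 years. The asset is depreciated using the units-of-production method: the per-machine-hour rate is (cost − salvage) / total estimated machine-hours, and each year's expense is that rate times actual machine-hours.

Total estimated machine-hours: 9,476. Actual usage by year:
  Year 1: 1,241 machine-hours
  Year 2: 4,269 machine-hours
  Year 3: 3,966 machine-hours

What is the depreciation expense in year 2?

$132,339

Depreciable base = $319,556 − $25,800 = $293,756.
Rate = $293,756 / 9,476 machine-hours = $31 per machine-hour.
Year 1: 1,241 × $31 = $38,471. Book value $281,085.
Year 2: 4,269 × $31 = $132,339. Book value $148,746.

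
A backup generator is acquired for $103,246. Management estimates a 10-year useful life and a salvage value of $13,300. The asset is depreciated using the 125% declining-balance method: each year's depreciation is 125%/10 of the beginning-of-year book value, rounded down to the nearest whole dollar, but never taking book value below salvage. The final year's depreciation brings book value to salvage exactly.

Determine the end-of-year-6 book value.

Depreciable base = $103,246 − $13,300 = $89,946.
Year 1: ⌊$103,246 × 125%/10⌋ = $12,905. Book value $90,341.
Year 2: ⌊$90,341 × 125%/10⌋ = $11,292. Book value $79,049.
Year 3: ⌊$79,049 × 125%/10⌋ = $9,881. Book value $69,168.
Year 4: ⌊$69,168 × 125%/10⌋ = $8,646. Book value $60,522.
Year 5: ⌊$60,522 × 125%/10⌋ = $7,565. Book value $52,957.
Year 6: ⌊$52,957 × 125%/10⌋ = $6,619. Book value $46,338.

$46,338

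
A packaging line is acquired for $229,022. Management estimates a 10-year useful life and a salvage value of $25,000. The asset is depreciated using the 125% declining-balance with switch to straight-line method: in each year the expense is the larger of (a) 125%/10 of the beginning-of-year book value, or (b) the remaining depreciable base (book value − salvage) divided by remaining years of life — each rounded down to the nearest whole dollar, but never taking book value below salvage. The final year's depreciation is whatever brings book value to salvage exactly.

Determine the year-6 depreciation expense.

$18,208

Depreciable base = $229,022 − $25,000 = $204,022.
Year 1: DB = ⌊$229,022 × 125%/10⌋ = $28,627; SL = ⌊$204,022/10⌋ = $20,402 → take DB $28,627. Book value $200,395.
Year 2: DB = ⌊$200,395 × 125%/10⌋ = $25,049; SL = ⌊$175,395/9⌋ = $19,488 → take DB $25,049. Book value $175,346.
Year 3: DB = ⌊$175,346 × 125%/10⌋ = $21,918; SL = ⌊$150,346/8⌋ = $18,793 → take DB $21,918. Book value $153,428.
Year 4: DB = ⌊$153,428 × 125%/10⌋ = $19,178; SL = ⌊$128,428/7⌋ = $18,346 → take DB $19,178. Book value $134,250.
Year 5: DB = ⌊$134,250 × 125%/10⌋ = $16,781; SL = ⌊$109,250/6⌋ = $18,208 → take SL $18,208. Book value $116,042.
Year 6: DB = ⌊$116,042 × 125%/10⌋ = $14,505; SL = ⌊$91,042/5⌋ = $18,208 → take SL $18,208. Book value $97,834.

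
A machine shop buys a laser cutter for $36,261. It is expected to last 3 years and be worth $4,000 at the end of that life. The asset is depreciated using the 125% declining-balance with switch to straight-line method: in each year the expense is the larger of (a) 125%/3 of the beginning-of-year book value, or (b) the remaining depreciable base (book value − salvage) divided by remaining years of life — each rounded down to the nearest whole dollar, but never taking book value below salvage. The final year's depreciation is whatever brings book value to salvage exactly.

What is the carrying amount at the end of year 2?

Depreciable base = $36,261 − $4,000 = $32,261.
Year 1: DB = ⌊$36,261 × 125%/3⌋ = $15,108; SL = ⌊$32,261/3⌋ = $10,753 → take DB $15,108. Book value $21,153.
Year 2: DB = ⌊$21,153 × 125%/3⌋ = $8,813; SL = ⌊$17,153/2⌋ = $8,576 → take DB $8,813. Book value $12,340.

$12,340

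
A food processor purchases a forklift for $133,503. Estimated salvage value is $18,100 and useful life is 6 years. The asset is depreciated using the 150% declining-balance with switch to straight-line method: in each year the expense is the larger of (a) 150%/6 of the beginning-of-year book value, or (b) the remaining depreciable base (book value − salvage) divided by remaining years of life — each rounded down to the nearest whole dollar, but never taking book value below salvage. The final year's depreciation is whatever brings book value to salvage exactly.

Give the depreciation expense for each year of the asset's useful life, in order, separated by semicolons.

$33,375; $25,032; $18,774; $14,080; $12,071; $12,071

Depreciable base = $133,503 − $18,100 = $115,403.
Year 1: DB = ⌊$133,503 × 150%/6⌋ = $33,375; SL = ⌊$115,403/6⌋ = $19,233 → take DB $33,375. Book value $100,128.
Year 2: DB = ⌊$100,128 × 150%/6⌋ = $25,032; SL = ⌊$82,028/5⌋ = $16,405 → take DB $25,032. Book value $75,096.
Year 3: DB = ⌊$75,096 × 150%/6⌋ = $18,774; SL = ⌊$56,996/4⌋ = $14,249 → take DB $18,774. Book value $56,322.
Year 4: DB = ⌊$56,322 × 150%/6⌋ = $14,080; SL = ⌊$38,222/3⌋ = $12,740 → take DB $14,080. Book value $42,242.
Year 5: DB = ⌊$42,242 × 150%/6⌋ = $10,560; SL = ⌊$24,142/2⌋ = $12,071 → take SL $12,071. Book value $30,171.
Year 6 (final): $30,171 − $18,100 = $12,071. Book value $18,100.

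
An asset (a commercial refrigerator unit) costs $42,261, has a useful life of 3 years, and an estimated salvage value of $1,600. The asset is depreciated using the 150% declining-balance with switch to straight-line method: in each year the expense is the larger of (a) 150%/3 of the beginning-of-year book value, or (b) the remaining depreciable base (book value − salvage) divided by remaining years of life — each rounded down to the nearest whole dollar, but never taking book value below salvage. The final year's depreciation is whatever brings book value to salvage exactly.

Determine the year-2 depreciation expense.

$10,565

Depreciable base = $42,261 − $1,600 = $40,661.
Year 1: DB = ⌊$42,261 × 150%/3⌋ = $21,130; SL = ⌊$40,661/3⌋ = $13,553 → take DB $21,130. Book value $21,131.
Year 2: DB = ⌊$21,131 × 150%/3⌋ = $10,565; SL = ⌊$19,531/2⌋ = $9,765 → take DB $10,565. Book value $10,566.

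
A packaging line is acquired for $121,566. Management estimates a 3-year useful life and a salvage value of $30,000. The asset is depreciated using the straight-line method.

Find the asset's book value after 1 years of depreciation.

$91,044

Depreciable base = $121,566 − $30,000 = $91,566.
Annual expense = $91,566 / 3 = $30,522.
End of year 1: book value $91,044.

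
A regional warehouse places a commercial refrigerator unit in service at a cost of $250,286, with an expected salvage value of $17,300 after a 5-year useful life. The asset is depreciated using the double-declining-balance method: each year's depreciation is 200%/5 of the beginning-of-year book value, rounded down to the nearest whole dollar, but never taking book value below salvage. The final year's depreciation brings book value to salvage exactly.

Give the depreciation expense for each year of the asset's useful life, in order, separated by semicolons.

Depreciable base = $250,286 − $17,300 = $232,986.
Year 1: ⌊$250,286 × 200%/5⌋ = $100,114. Book value $150,172.
Year 2: ⌊$150,172 × 200%/5⌋ = $60,068. Book value $90,104.
Year 3: ⌊$90,104 × 200%/5⌋ = $36,041. Book value $54,063.
Year 4: ⌊$54,063 × 200%/5⌋ = $21,625. Book value $32,438.
Year 5 (final): $32,438 − $17,300 = $15,138. Book value $17,300.

$100,114; $60,068; $36,041; $21,625; $15,138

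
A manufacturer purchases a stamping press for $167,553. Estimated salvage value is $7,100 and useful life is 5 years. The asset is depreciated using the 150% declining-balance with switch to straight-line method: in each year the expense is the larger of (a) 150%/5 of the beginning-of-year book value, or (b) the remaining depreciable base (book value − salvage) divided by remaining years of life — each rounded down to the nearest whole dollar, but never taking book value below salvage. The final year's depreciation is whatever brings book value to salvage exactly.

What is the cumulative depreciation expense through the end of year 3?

$110,451

Depreciable base = $167,553 − $7,100 = $160,453.
Year 1: DB = ⌊$167,553 × 150%/5⌋ = $50,265; SL = ⌊$160,453/5⌋ = $32,090 → take DB $50,265. Book value $117,288.
Year 2: DB = ⌊$117,288 × 150%/5⌋ = $35,186; SL = ⌊$110,188/4⌋ = $27,547 → take DB $35,186. Book value $82,102.
Year 3: DB = ⌊$82,102 × 150%/5⌋ = $24,630; SL = ⌊$75,002/3⌋ = $25,000 → take SL $25,000. Book value $57,102.
Accumulated through year 3 = $167,553 − $57,102 = $110,451.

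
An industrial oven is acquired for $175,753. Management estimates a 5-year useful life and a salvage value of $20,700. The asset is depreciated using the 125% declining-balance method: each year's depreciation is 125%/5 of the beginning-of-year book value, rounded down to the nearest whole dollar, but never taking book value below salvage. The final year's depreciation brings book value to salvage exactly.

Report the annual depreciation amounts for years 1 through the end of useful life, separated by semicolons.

$43,938; $32,953; $24,715; $18,536; $34,911

Depreciable base = $175,753 − $20,700 = $155,053.
Year 1: ⌊$175,753 × 125%/5⌋ = $43,938. Book value $131,815.
Year 2: ⌊$131,815 × 125%/5⌋ = $32,953. Book value $98,862.
Year 3: ⌊$98,862 × 125%/5⌋ = $24,715. Book value $74,147.
Year 4: ⌊$74,147 × 125%/5⌋ = $18,536. Book value $55,611.
Year 5 (final): $55,611 − $20,700 = $34,911. Book value $20,700.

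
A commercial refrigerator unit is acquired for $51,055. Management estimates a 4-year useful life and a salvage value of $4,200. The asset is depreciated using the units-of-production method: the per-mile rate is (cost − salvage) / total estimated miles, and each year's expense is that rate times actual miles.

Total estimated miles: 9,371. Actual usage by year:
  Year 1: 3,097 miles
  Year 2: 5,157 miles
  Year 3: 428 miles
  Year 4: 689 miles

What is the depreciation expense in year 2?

Depreciable base = $51,055 − $4,200 = $46,855.
Rate = $46,855 / 9,371 miles = $5 per mile.
Year 1: 3,097 × $5 = $15,485. Book value $35,570.
Year 2: 5,157 × $5 = $25,785. Book value $9,785.

$25,785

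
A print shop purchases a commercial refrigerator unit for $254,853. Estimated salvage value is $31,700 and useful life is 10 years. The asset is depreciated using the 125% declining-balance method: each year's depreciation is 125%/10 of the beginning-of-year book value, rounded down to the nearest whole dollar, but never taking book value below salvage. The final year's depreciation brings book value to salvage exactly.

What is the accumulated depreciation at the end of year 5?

$124,135

Depreciable base = $254,853 − $31,700 = $223,153.
Year 1: ⌊$254,853 × 125%/10⌋ = $31,856. Book value $222,997.
Year 2: ⌊$222,997 × 125%/10⌋ = $27,874. Book value $195,123.
Year 3: ⌊$195,123 × 125%/10⌋ = $24,390. Book value $170,733.
Year 4: ⌊$170,733 × 125%/10⌋ = $21,341. Book value $149,392.
Year 5: ⌊$149,392 × 125%/10⌋ = $18,674. Book value $130,718.
Accumulated through year 5 = $254,853 − $130,718 = $124,135.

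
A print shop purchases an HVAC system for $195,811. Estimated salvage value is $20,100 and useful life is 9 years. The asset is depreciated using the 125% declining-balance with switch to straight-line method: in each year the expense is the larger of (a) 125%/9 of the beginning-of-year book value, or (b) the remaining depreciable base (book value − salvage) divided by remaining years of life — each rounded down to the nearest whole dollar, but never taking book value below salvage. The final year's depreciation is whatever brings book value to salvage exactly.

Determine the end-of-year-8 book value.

$37,589

Depreciable base = $195,811 − $20,100 = $175,711.
Year 1: DB = ⌊$195,811 × 125%/9⌋ = $27,195; SL = ⌊$175,711/9⌋ = $19,523 → take DB $27,195. Book value $168,616.
Year 2: DB = ⌊$168,616 × 125%/9⌋ = $23,418; SL = ⌊$148,516/8⌋ = $18,564 → take DB $23,418. Book value $145,198.
Year 3: DB = ⌊$145,198 × 125%/9⌋ = $20,166; SL = ⌊$125,098/7⌋ = $17,871 → take DB $20,166. Book value $125,032.
Year 4: DB = ⌊$125,032 × 125%/9⌋ = $17,365; SL = ⌊$104,932/6⌋ = $17,488 → take SL $17,488. Book value $107,544.
Year 5: DB = ⌊$107,544 × 125%/9⌋ = $14,936; SL = ⌊$87,444/5⌋ = $17,488 → take SL $17,488. Book value $90,056.
Year 6: DB = ⌊$90,056 × 125%/9⌋ = $12,507; SL = ⌊$69,956/4⌋ = $17,489 → take SL $17,489. Book value $72,567.
Year 7: DB = ⌊$72,567 × 125%/9⌋ = $10,078; SL = ⌊$52,467/3⌋ = $17,489 → take SL $17,489. Book value $55,078.
Year 8: DB = ⌊$55,078 × 125%/9⌋ = $7,649; SL = ⌊$34,978/2⌋ = $17,489 → take SL $17,489. Book value $37,589.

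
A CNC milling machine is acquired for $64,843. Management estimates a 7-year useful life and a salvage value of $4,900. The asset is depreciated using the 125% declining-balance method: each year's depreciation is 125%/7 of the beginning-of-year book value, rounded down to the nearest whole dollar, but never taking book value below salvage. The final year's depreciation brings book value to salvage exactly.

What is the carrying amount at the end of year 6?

Depreciable base = $64,843 − $4,900 = $59,943.
Year 1: ⌊$64,843 × 125%/7⌋ = $11,579. Book value $53,264.
Year 2: ⌊$53,264 × 125%/7⌋ = $9,511. Book value $43,753.
Year 3: ⌊$43,753 × 125%/7⌋ = $7,813. Book value $35,940.
Year 4: ⌊$35,940 × 125%/7⌋ = $6,417. Book value $29,523.
Year 5: ⌊$29,523 × 125%/7⌋ = $5,271. Book value $24,252.
Year 6: ⌊$24,252 × 125%/7⌋ = $4,330. Book value $19,922.

$19,922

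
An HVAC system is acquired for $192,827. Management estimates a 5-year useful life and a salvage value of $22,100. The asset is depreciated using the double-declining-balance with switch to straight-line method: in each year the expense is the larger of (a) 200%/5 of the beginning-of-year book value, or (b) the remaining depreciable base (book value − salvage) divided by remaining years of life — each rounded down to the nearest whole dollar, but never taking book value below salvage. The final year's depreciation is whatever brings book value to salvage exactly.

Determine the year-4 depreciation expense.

$16,660

Depreciable base = $192,827 − $22,100 = $170,727.
Year 1: DB = ⌊$192,827 × 200%/5⌋ = $77,130; SL = ⌊$170,727/5⌋ = $34,145 → take DB $77,130. Book value $115,697.
Year 2: DB = ⌊$115,697 × 200%/5⌋ = $46,278; SL = ⌊$93,597/4⌋ = $23,399 → take DB $46,278. Book value $69,419.
Year 3: DB = ⌊$69,419 × 200%/5⌋ = $27,767; SL = ⌊$47,319/3⌋ = $15,773 → take DB $27,767. Book value $41,652.
Year 4: DB = ⌊$41,652 × 200%/5⌋ = $16,660; SL = ⌊$19,552/2⌋ = $9,776 → take DB $16,660. Book value $24,992.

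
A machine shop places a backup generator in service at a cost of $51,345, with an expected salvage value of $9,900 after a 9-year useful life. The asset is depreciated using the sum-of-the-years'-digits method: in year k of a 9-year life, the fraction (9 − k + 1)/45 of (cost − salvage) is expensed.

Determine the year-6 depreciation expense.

$3,684

Depreciable base = $51,345 − $9,900 = $41,445.
Sum of the years' digits = 9+8+7+6+5+4+3+2+1 = 45.
Year 1: $41,445 × 9/45 = $8,289. Book value $43,056.
Year 2: $41,445 × 8/45 = $7,368. Book value $35,688.
Year 3: $41,445 × 7/45 = $6,447. Book value $29,241.
Year 4: $41,445 × 6/45 = $5,526. Book value $23,715.
Year 5: $41,445 × 5/45 = $4,605. Book value $19,110.
Year 6: $41,445 × 4/45 = $3,684. Book value $15,426.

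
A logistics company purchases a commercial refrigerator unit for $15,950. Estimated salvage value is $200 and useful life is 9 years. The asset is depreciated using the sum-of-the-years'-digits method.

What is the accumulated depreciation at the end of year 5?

$12,250

Depreciable base = $15,950 − $200 = $15,750.
Sum of the years' digits = 9+8+7+6+5+4+3+2+1 = 45.
Year 1: $15,750 × 9/45 = $3,150. Book value $12,800.
Year 2: $15,750 × 8/45 = $2,800. Book value $10,000.
Year 3: $15,750 × 7/45 = $2,450. Book value $7,550.
Year 4: $15,750 × 6/45 = $2,100. Book value $5,450.
Year 5: $15,750 × 5/45 = $1,750. Book value $3,700.
Accumulated through year 5 = $15,950 − $3,700 = $12,250.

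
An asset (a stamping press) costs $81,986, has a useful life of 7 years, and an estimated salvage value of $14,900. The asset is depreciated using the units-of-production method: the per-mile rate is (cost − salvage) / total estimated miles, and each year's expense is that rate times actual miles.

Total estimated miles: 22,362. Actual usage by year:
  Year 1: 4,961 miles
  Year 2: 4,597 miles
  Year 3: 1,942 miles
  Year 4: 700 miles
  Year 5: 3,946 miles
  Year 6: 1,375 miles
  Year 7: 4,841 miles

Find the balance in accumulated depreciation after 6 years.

$52,563

Depreciable base = $81,986 − $14,900 = $67,086.
Rate = $67,086 / 22,362 miles = $3 per mile.
Year 1: 4,961 × $3 = $14,883. Book value $67,103.
Year 2: 4,597 × $3 = $13,791. Book value $53,312.
Year 3: 1,942 × $3 = $5,826. Book value $47,486.
Year 4: 700 × $3 = $2,100. Book value $45,386.
Year 5: 3,946 × $3 = $11,838. Book value $33,548.
Year 6: 1,375 × $3 = $4,125. Book value $29,423.
Accumulated through year 6 = $81,986 − $29,423 = $52,563.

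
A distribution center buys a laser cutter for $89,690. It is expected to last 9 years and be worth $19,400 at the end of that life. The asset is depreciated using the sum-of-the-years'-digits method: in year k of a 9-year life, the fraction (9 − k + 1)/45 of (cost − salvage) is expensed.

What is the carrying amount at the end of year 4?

$42,830

Depreciable base = $89,690 − $19,400 = $70,290.
Sum of the years' digits = 9+8+7+6+5+4+3+2+1 = 45.
Year 1: $70,290 × 9/45 = $14,058. Book value $75,632.
Year 2: $70,290 × 8/45 = $12,496. Book value $63,136.
Year 3: $70,290 × 7/45 = $10,934. Book value $52,202.
Year 4: $70,290 × 6/45 = $9,372. Book value $42,830.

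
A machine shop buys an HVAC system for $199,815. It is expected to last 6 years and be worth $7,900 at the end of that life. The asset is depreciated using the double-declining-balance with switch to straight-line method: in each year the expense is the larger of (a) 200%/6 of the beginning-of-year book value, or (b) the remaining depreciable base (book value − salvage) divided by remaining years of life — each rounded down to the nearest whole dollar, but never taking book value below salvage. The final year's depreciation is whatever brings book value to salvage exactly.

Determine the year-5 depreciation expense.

$15,785

Depreciable base = $199,815 − $7,900 = $191,915.
Year 1: DB = ⌊$199,815 × 200%/6⌋ = $66,605; SL = ⌊$191,915/6⌋ = $31,985 → take DB $66,605. Book value $133,210.
Year 2: DB = ⌊$133,210 × 200%/6⌋ = $44,403; SL = ⌊$125,310/5⌋ = $25,062 → take DB $44,403. Book value $88,807.
Year 3: DB = ⌊$88,807 × 200%/6⌋ = $29,602; SL = ⌊$80,907/4⌋ = $20,226 → take DB $29,602. Book value $59,205.
Year 4: DB = ⌊$59,205 × 200%/6⌋ = $19,735; SL = ⌊$51,305/3⌋ = $17,101 → take DB $19,735. Book value $39,470.
Year 5: DB = ⌊$39,470 × 200%/6⌋ = $13,156; SL = ⌊$31,570/2⌋ = $15,785 → take SL $15,785. Book value $23,685.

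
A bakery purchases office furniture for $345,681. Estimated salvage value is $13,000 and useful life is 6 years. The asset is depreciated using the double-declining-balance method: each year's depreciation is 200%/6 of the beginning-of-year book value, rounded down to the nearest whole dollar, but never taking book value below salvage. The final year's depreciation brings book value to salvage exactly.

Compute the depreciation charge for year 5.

Depreciable base = $345,681 − $13,000 = $332,681.
Year 1: ⌊$345,681 × 200%/6⌋ = $115,227. Book value $230,454.
Year 2: ⌊$230,454 × 200%/6⌋ = $76,818. Book value $153,636.
Year 3: ⌊$153,636 × 200%/6⌋ = $51,212. Book value $102,424.
Year 4: ⌊$102,424 × 200%/6⌋ = $34,141. Book value $68,283.
Year 5: ⌊$68,283 × 200%/6⌋ = $22,761. Book value $45,522.

$22,761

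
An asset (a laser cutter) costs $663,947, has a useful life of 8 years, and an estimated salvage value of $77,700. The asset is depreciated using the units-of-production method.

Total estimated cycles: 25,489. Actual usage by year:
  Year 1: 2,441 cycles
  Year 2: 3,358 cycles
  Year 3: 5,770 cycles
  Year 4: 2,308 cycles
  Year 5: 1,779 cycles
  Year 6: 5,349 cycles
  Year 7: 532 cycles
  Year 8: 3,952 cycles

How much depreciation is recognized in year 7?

$12,236

Depreciable base = $663,947 − $77,700 = $586,247.
Rate = $586,247 / 25,489 cycles = $23 per cycle.
Year 1: 2,441 × $23 = $56,143. Book value $607,804.
Year 2: 3,358 × $23 = $77,234. Book value $530,570.
Year 3: 5,770 × $23 = $132,710. Book value $397,860.
Year 4: 2,308 × $23 = $53,084. Book value $344,776.
Year 5: 1,779 × $23 = $40,917. Book value $303,859.
Year 6: 5,349 × $23 = $123,027. Book value $180,832.
Year 7: 532 × $23 = $12,236. Book value $168,596.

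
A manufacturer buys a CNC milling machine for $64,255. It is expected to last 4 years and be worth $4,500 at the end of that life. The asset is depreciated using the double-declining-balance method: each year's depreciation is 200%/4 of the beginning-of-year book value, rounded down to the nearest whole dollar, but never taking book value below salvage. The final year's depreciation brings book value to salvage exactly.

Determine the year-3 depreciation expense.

$8,032

Depreciable base = $64,255 − $4,500 = $59,755.
Year 1: ⌊$64,255 × 200%/4⌋ = $32,127. Book value $32,128.
Year 2: ⌊$32,128 × 200%/4⌋ = $16,064. Book value $16,064.
Year 3: ⌊$16,064 × 200%/4⌋ = $8,032. Book value $8,032.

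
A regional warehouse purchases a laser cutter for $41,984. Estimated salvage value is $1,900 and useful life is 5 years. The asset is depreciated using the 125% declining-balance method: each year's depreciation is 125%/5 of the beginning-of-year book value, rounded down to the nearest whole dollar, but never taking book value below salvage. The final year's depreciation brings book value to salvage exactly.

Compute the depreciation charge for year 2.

$7,872

Depreciable base = $41,984 − $1,900 = $40,084.
Year 1: ⌊$41,984 × 125%/5⌋ = $10,496. Book value $31,488.
Year 2: ⌊$31,488 × 125%/5⌋ = $7,872. Book value $23,616.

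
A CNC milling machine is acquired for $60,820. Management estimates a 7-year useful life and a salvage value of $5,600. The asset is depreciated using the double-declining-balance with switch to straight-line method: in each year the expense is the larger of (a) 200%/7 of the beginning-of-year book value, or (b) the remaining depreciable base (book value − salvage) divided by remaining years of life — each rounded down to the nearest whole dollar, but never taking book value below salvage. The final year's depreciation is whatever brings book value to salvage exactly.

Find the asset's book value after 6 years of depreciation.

$8,079

Depreciable base = $60,820 − $5,600 = $55,220.
Year 1: DB = ⌊$60,820 × 200%/7⌋ = $17,377; SL = ⌊$55,220/7⌋ = $7,888 → take DB $17,377. Book value $43,443.
Year 2: DB = ⌊$43,443 × 200%/7⌋ = $12,412; SL = ⌊$37,843/6⌋ = $6,307 → take DB $12,412. Book value $31,031.
Year 3: DB = ⌊$31,031 × 200%/7⌋ = $8,866; SL = ⌊$25,431/5⌋ = $5,086 → take DB $8,866. Book value $22,165.
Year 4: DB = ⌊$22,165 × 200%/7⌋ = $6,332; SL = ⌊$16,565/4⌋ = $4,141 → take DB $6,332. Book value $15,833.
Year 5: DB = ⌊$15,833 × 200%/7⌋ = $4,523; SL = ⌊$10,233/3⌋ = $3,411 → take DB $4,523. Book value $11,310.
Year 6: DB = ⌊$11,310 × 200%/7⌋ = $3,231; SL = ⌊$5,710/2⌋ = $2,855 → take DB $3,231. Book value $8,079.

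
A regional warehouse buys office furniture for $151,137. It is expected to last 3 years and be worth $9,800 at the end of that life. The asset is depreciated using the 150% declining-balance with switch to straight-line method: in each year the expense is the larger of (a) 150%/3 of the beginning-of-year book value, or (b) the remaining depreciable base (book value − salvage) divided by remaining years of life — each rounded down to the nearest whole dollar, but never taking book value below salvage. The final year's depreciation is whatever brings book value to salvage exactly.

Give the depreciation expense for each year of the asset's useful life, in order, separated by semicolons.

$75,568; $37,784; $27,985

Depreciable base = $151,137 − $9,800 = $141,337.
Year 1: DB = ⌊$151,137 × 150%/3⌋ = $75,568; SL = ⌊$141,337/3⌋ = $47,112 → take DB $75,568. Book value $75,569.
Year 2: DB = ⌊$75,569 × 150%/3⌋ = $37,784; SL = ⌊$65,769/2⌋ = $32,884 → take DB $37,784. Book value $37,785.
Year 3 (final): $37,785 − $9,800 = $27,985. Book value $9,800.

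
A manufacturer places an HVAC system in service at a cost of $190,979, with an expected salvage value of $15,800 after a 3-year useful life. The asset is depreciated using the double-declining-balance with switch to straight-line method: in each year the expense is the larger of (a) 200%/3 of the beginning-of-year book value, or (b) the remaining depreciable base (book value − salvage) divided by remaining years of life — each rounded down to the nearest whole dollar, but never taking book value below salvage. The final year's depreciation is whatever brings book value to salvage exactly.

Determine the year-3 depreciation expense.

Depreciable base = $190,979 − $15,800 = $175,179.
Year 1: DB = ⌊$190,979 × 200%/3⌋ = $127,319; SL = ⌊$175,179/3⌋ = $58,393 → take DB $127,319. Book value $63,660.
Year 2: DB = ⌊$63,660 × 200%/3⌋ = $42,440; SL = ⌊$47,860/2⌋ = $23,930 → take DB $42,440. Book value $21,220.
Year 3 (final): $21,220 − $15,800 = $5,420. Book value $15,800.

$5,420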